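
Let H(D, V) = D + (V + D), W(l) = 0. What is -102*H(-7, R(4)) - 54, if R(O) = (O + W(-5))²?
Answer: -258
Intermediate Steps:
R(O) = O² (R(O) = (O + 0)² = O²)
H(D, V) = V + 2*D (H(D, V) = D + (D + V) = V + 2*D)
-102*H(-7, R(4)) - 54 = -102*(4² + 2*(-7)) - 54 = -102*(16 - 14) - 54 = -102*2 - 54 = -204 - 54 = -258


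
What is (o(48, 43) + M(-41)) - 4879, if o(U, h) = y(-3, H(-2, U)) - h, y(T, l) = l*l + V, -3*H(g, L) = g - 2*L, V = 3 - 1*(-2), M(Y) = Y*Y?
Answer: -19520/9 ≈ -2168.9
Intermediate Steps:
M(Y) = Y**2
V = 5 (V = 3 + 2 = 5)
H(g, L) = -g/3 + 2*L/3 (H(g, L) = -(g - 2*L)/3 = -g/3 + 2*L/3)
y(T, l) = 5 + l**2 (y(T, l) = l*l + 5 = l**2 + 5 = 5 + l**2)
o(U, h) = 5 + (2/3 + 2*U/3)**2 - h (o(U, h) = (5 + (-1/3*(-2) + 2*U/3)**2) - h = (5 + (2/3 + 2*U/3)**2) - h = 5 + (2/3 + 2*U/3)**2 - h)
(o(48, 43) + M(-41)) - 4879 = ((5 - 1*43 + 4*(1 + 48)**2/9) + (-41)**2) - 4879 = ((5 - 43 + (4/9)*49**2) + 1681) - 4879 = ((5 - 43 + (4/9)*2401) + 1681) - 4879 = ((5 - 43 + 9604/9) + 1681) - 4879 = (9262/9 + 1681) - 4879 = 24391/9 - 4879 = -19520/9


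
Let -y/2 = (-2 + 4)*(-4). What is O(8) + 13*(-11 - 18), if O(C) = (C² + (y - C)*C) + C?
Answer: -241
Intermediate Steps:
y = 16 (y = -2*(-2 + 4)*(-4) = -4*(-4) = -2*(-8) = 16)
O(C) = C + C² + C*(16 - C) (O(C) = (C² + (16 - C)*C) + C = (C² + C*(16 - C)) + C = C + C² + C*(16 - C))
O(8) + 13*(-11 - 18) = 17*8 + 13*(-11 - 18) = 136 + 13*(-29) = 136 - 377 = -241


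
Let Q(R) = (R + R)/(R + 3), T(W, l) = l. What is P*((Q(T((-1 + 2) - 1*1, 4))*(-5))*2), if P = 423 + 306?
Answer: -58320/7 ≈ -8331.4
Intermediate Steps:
Q(R) = 2*R/(3 + R) (Q(R) = (2*R)/(3 + R) = 2*R/(3 + R))
P = 729
P*((Q(T((-1 + 2) - 1*1, 4))*(-5))*2) = 729*(((2*4/(3 + 4))*(-5))*2) = 729*(((2*4/7)*(-5))*2) = 729*(((2*4*(⅐))*(-5))*2) = 729*(((8/7)*(-5))*2) = 729*(-40/7*2) = 729*(-80/7) = -58320/7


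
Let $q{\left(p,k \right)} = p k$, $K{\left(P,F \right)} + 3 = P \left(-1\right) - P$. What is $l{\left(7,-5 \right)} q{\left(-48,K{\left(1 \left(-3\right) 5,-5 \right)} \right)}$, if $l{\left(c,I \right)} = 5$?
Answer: $-6480$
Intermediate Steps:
$K{\left(P,F \right)} = -3 - 2 P$ ($K{\left(P,F \right)} = -3 + \left(P \left(-1\right) - P\right) = -3 - 2 P$)
$q{\left(p,k \right)} = k p$
$l{\left(7,-5 \right)} q{\left(-48,K{\left(1 \left(-3\right) 5,-5 \right)} \right)} = 5 \left(-3 - 2 \cdot 1 \left(-3\right) 5\right) \left(-48\right) = 5 \left(-3 - 2 \left(\left(-3\right) 5\right)\right) \left(-48\right) = 5 \left(-3 - -30\right) \left(-48\right) = 5 \left(-3 + 30\right) \left(-48\right) = 5 \cdot 27 \left(-48\right) = 5 \left(-1296\right) = -6480$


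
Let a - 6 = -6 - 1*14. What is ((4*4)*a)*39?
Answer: -8736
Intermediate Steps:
a = -14 (a = 6 + (-6 - 1*14) = 6 + (-6 - 14) = 6 - 20 = -14)
((4*4)*a)*39 = ((4*4)*(-14))*39 = (16*(-14))*39 = -224*39 = -8736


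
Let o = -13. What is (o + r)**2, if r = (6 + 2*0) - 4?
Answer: 121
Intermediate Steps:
r = 2 (r = (6 + 0) - 4 = 6 - 4 = 2)
(o + r)**2 = (-13 + 2)**2 = (-11)**2 = 121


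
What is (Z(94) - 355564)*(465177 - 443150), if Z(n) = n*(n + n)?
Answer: -7442747084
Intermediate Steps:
Z(n) = 2*n**2 (Z(n) = n*(2*n) = 2*n**2)
(Z(94) - 355564)*(465177 - 443150) = (2*94**2 - 355564)*(465177 - 443150) = (2*8836 - 355564)*22027 = (17672 - 355564)*22027 = -337892*22027 = -7442747084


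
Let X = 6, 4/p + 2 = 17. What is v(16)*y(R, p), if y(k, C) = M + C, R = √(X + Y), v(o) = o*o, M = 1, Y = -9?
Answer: 4864/15 ≈ 324.27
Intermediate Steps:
p = 4/15 (p = 4/(-2 + 17) = 4/15 ≈ 0.26667)
v(o) = o²
R = I*√3 (R = √(6 - 9) = √(-3) = I*√3 ≈ 1.732*I)
y(k, C) = 1 + C
v(16)*y(R, p) = 16²*(1 + 4/15) = 256*(19/15) = 4864/15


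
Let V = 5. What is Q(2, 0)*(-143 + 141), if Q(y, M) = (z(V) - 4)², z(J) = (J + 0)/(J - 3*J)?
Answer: -81/2 ≈ -40.500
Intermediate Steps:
z(J) = -½ (z(J) = J/((-2*J)) = J*(-1/(2*J)) = -½)
Q(y, M) = 81/4 (Q(y, M) = (-½ - 4)² = (-9/2)² = 81/4)
Q(2, 0)*(-143 + 141) = 81*(-143 + 141)/4 = (81/4)*(-2) = -81/2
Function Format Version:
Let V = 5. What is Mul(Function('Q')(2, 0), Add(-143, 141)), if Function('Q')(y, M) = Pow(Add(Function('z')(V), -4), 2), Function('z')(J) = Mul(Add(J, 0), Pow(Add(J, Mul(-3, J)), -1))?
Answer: Rational(-81, 2) ≈ -40.500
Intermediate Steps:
Function('z')(J) = Rational(-1, 2) (Function('z')(J) = Mul(J, Pow(Mul(-2, J), -1)) = Mul(J, Mul(Rational(-1, 2), Pow(J, -1))) = Rational(-1, 2))
Function('Q')(y, M) = Rational(81, 4) (Function('Q')(y, M) = Pow(Add(Rational(-1, 2), -4), 2) = Pow(Rational(-9, 2), 2) = Rational(81, 4))
Mul(Function('Q')(2, 0), Add(-143, 141)) = Mul(Rational(81, 4), Add(-143, 141)) = Mul(Rational(81, 4), -2) = Rational(-81, 2)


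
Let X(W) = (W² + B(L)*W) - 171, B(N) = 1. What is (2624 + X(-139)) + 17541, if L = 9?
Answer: 39176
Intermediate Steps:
X(W) = -171 + W + W² (X(W) = (W² + 1*W) - 171 = (W² + W) - 171 = (W + W²) - 171 = -171 + W + W²)
(2624 + X(-139)) + 17541 = (2624 + (-171 - 139 + (-139)²)) + 17541 = (2624 + (-171 - 139 + 19321)) + 17541 = (2624 + 19011) + 17541 = 21635 + 17541 = 39176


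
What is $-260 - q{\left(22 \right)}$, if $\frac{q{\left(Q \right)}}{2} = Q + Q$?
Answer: $-348$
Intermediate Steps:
$q{\left(Q \right)} = 4 Q$ ($q{\left(Q \right)} = 2 \left(Q + Q\right) = 2 \cdot 2 Q = 4 Q$)
$-260 - q{\left(22 \right)} = -260 - 4 \cdot 22 = -260 - 88 = -348$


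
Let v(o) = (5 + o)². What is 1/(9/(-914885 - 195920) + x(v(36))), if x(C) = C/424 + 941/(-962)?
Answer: 226542014920/676555055049 ≈ 0.33485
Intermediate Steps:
x(C) = -941/962 + C/424 (x(C) = C*(1/424) + 941*(-1/962) = C/424 - 941/962 = -941/962 + C/424)
1/(9/(-914885 - 195920) + x(v(36))) = 1/(9/(-914885 - 195920) + (-941/962 + (5 + 36)²/424)) = 1/(9/(-1110805) + (-941/962 + (1/424)*41²)) = 1/(-1/1110805*9 + (-941/962 + (1/424)*1681)) = 1/(-9/1110805 + (-941/962 + 1681/424)) = 1/(-9/1110805 + 609069/203944) = 1/(676555055049/226542014920) = 226542014920/676555055049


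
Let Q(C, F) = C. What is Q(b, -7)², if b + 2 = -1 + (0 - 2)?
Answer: 25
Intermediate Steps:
b = -5 (b = -2 + (-1 + (0 - 2)) = -2 + (-1 - 2) = -2 - 3 = -5)
Q(b, -7)² = (-5)² = 25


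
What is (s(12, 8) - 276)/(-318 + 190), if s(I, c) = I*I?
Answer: 33/32 ≈ 1.0313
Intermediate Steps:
s(I, c) = I**2
(s(12, 8) - 276)/(-318 + 190) = (12**2 - 276)/(-318 + 190) = (144 - 276)/(-128) = -132*(-1/128) = 33/32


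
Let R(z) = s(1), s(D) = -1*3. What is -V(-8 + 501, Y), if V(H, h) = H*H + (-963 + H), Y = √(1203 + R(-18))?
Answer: -242579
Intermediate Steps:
s(D) = -3
R(z) = -3
Y = 20*√3 (Y = √(1203 - 3) = √1200 = 20*√3 ≈ 34.641)
V(H, h) = -963 + H + H² (V(H, h) = H² + (-963 + H) = -963 + H + H²)
-V(-8 + 501, Y) = -(-963 + (-8 + 501) + (-8 + 501)²) = -(-963 + 493 + 493²) = -(-963 + 493 + 243049) = -1*242579 = -242579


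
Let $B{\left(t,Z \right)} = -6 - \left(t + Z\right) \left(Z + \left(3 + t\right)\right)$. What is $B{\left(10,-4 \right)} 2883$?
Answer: $-172980$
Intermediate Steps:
$B{\left(t,Z \right)} = -6 - \left(Z + t\right) \left(3 + Z + t\right)$
$B{\left(10,-4 \right)} 2883 = \left(-6 - \left(-4\right)^{2} - 10^{2} - -12 - 30 - \left(-8\right) 10\right) 2883 = \left(-6 - 16 - 100 + 12 - 30 + 80\right) 2883 = \left(-60\right) 2883 = -172980$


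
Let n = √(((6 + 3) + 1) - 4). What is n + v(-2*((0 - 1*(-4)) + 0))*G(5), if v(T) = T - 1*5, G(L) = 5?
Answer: -65 + √6 ≈ -62.551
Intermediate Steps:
n = √6 (n = √((9 + 1) - 4) = √(10 - 4) = √6 ≈ 2.4495)
v(T) = -5 + T (v(T) = T - 5 = -5 + T)
n + v(-2*((0 - 1*(-4)) + 0))*G(5) = √6 + (-5 - 2*((0 - 1*(-4)) + 0))*5 = √6 + (-5 - 2*((0 + 4) + 0))*5 = √6 + (-5 - 2*(4 + 0))*5 = √6 + (-5 - 2*4)*5 = √6 + (-5 - 8)*5 = √6 - 13*5 = √6 - 65 = -65 + √6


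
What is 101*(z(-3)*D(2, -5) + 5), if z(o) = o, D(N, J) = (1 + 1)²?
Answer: -707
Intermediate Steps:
D(N, J) = 4 (D(N, J) = 2² = 4)
101*(z(-3)*D(2, -5) + 5) = 101*(-3*4 + 5) = 101*(-12 + 5) = 101*(-7) = -707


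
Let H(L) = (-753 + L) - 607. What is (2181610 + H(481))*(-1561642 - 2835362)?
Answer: -9588682929924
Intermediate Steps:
H(L) = -1360 + L
(2181610 + H(481))*(-1561642 - 2835362) = (2181610 + (-1360 + 481))*(-1561642 - 2835362) = (2181610 - 879)*(-4397004) = 2180731*(-4397004) = -9588682929924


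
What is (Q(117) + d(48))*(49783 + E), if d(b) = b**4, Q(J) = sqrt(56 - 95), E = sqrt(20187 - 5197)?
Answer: (49783 + sqrt(14990))*(5308416 + I*sqrt(39)) ≈ 2.6492e+11 + 3.1166e+5*I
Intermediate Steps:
E = sqrt(14990) ≈ 122.43
Q(J) = I*sqrt(39) (Q(J) = sqrt(-39) = I*sqrt(39))
(Q(117) + d(48))*(49783 + E) = (I*sqrt(39) + 48**4)*(49783 + sqrt(14990)) = (I*sqrt(39) + 5308416)*(49783 + sqrt(14990)) = (5308416 + I*sqrt(39))*(49783 + sqrt(14990)) = (49783 + sqrt(14990))*(5308416 + I*sqrt(39))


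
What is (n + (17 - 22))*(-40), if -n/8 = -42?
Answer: -13240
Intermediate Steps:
n = 336 (n = -8*(-42) = 336)
(n + (17 - 22))*(-40) = (336 + (17 - 22))*(-40) = (336 - 5)*(-40) = 331*(-40) = -13240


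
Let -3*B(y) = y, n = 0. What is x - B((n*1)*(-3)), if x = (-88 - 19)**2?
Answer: 11449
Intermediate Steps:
B(y) = -y/3
x = 11449 (x = (-107)**2 = 11449)
x - B((n*1)*(-3)) = 11449 - (-1)*(0*1)*(-3)/3 = 11449 - (-1)*0*(-3)/3 = 11449 - (-1)*0/3 = 11449 - 1*0 = 11449 + 0 = 11449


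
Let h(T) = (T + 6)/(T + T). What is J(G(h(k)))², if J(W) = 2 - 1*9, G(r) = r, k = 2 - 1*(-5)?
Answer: 49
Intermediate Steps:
k = 7 (k = 2 + 5 = 7)
h(T) = (6 + T)/(2*T) (h(T) = (6 + T)/((2*T)) = (6 + T)*(1/(2*T)) = (6 + T)/(2*T))
J(W) = -7 (J(W) = 2 - 9 = -7)
J(G(h(k)))² = (-7)² = 49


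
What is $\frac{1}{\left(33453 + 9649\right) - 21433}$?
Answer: $\frac{1}{21669} \approx 4.6149 \cdot 10^{-5}$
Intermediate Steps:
$\frac{1}{\left(33453 + 9649\right) - 21433} = \frac{1}{43102 - 21433} = \frac{1}{21669}$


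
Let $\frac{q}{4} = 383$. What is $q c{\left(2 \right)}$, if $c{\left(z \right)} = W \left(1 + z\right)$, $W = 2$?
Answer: $9192$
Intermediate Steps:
$q = 1532$ ($q = 4 \cdot 383 = 1532$)
$c{\left(z \right)} = 2 + 2 z$ ($c{\left(z \right)} = 2 \left(1 + z\right) = 2 + 2 z$)
$q c{\left(2 \right)} = 1532 \left(2 + 2 \cdot 2\right) = 1532 \left(2 + 4\right) = 1532 \cdot 6 = 9192$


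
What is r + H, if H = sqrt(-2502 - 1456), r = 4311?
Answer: 4311 + I*sqrt(3958) ≈ 4311.0 + 62.913*I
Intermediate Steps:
H = I*sqrt(3958) (H = sqrt(-3958) = I*sqrt(3958) ≈ 62.913*I)
r + H = 4311 + I*sqrt(3958)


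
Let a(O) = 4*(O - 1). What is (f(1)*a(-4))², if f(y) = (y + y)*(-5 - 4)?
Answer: 129600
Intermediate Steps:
a(O) = -4 + 4*O (a(O) = 4*(-1 + O) = -4 + 4*O)
f(y) = -18*y (f(y) = (2*y)*(-9) = -18*y)
(f(1)*a(-4))² = ((-18*1)*(-4 + 4*(-4)))² = (-18*(-4 - 16))² = (-18*(-20))² = 360² = 129600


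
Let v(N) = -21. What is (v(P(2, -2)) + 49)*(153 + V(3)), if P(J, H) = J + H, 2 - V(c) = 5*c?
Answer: 3920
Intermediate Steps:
V(c) = 2 - 5*c
P(J, H) = H + J
(v(P(2, -2)) + 49)*(153 + V(3)) = (-21 + 49)*(153 + (2 - 5*3)) = 28*(153 + (2 - 15)) = 28*(153 - 13) = 28*140 = 3920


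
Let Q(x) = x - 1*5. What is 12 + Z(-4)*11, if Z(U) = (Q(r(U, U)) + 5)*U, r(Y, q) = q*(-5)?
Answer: -868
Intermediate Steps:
r(Y, q) = -5*q
Q(x) = -5 + x (Q(x) = x - 5 = -5 + x)
Z(U) = -5*U² (Z(U) = ((-5 - 5*U) + 5)*U = (-5*U)*U = -5*U²)
12 + Z(-4)*11 = 12 - 5*(-4)²*11 = 12 - 5*16*11 = 12 - 80*11 = 12 - 880 = -868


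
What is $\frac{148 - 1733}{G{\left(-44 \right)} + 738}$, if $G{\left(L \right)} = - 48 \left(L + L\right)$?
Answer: $- \frac{1585}{4962} \approx -0.31943$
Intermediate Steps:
$G{\left(L \right)} = - 96 L$ ($G{\left(L \right)} = - 48 \cdot 2 L = - 96 L$)
$\frac{148 - 1733}{G{\left(-44 \right)} + 738} = \frac{148 - 1733}{\left(-96\right) \left(-44\right) + 738} = - \frac{1585}{4224 + 738} = - \frac{1585}{4962}$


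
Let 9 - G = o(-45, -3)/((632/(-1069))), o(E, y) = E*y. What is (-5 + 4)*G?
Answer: -150003/632 ≈ -237.35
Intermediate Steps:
G = 150003/632 (G = 9 - (-45*(-3))/(632/(-1069)) = 9 - 135/(632*(-1/1069)) = 9 - 135/(-632/1069) = 9 - 135*(-1069)/632 = 9 - 1*(-144315/632) = 9 + 144315/632 = 150003/632 ≈ 237.35)
(-5 + 4)*G = (-5 + 4)*(150003/632) = -1*150003/632 = -150003/632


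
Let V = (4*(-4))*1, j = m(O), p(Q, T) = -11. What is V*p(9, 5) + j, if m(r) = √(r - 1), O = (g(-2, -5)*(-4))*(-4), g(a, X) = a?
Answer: 176 + I*√33 ≈ 176.0 + 5.7446*I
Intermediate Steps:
O = -32 (O = -2*(-4)*(-4) = 8*(-4) = -32)
m(r) = √(-1 + r)
j = I*√33 (j = √(-1 - 32) = √(-33) = I*√33 ≈ 5.7446*I)
V = -16 (V = -16*1 = -16)
V*p(9, 5) + j = -16*(-11) + I*√33 = 176 + I*√33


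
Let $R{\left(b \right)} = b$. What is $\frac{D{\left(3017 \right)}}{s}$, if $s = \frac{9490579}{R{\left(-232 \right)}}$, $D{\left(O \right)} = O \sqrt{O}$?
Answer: $- \frac{99992 \sqrt{3017}}{1355797} \approx -4.051$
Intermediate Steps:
$D{\left(O \right)} = O^{\frac{3}{2}}$
$s = - \frac{9490579}{232}$ ($s = \frac{9490579}{-232} = 9490579 \left(- \frac{1}{232}\right) = - \frac{9490579}{232} \approx -40908.0$)
$\frac{D{\left(3017 \right)}}{s} = \frac{3017^{\frac{3}{2}}}{- \frac{9490579}{232}} = 3017 \sqrt{3017} \left(- \frac{232}{9490579}\right) = - \frac{99992 \sqrt{3017}}{1355797}$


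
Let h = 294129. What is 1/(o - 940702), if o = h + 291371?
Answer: -1/355202 ≈ -2.8153e-6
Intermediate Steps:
o = 585500 (o = 294129 + 291371 = 585500)
1/(o - 940702) = 1/(585500 - 940702) = 1/(-355202) = -1/355202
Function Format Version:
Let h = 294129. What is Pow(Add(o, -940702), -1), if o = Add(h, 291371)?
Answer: Rational(-1, 355202) ≈ -2.8153e-6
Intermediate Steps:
o = 585500 (o = Add(294129, 291371) = 585500)
Pow(Add(o, -940702), -1) = Pow(Add(585500, -940702), -1) = Pow(-355202, -1) = Rational(-1, 355202)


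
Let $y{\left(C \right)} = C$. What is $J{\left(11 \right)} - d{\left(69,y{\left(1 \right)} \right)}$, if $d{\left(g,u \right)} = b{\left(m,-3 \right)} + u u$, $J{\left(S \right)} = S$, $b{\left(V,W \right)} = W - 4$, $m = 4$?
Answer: $17$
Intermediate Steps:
$b{\left(V,W \right)} = -4 + W$
$d{\left(g,u \right)} = -7 + u^{2}$ ($d{\left(g,u \right)} = \left(-4 - 3\right) + u u = -7 + u^{2}$)
$J{\left(11 \right)} - d{\left(69,y{\left(1 \right)} \right)} = 11 - \left(-7 + 1^{2}\right) = 11 - \left(-7 + 1\right) = 11 - -6 = 11 + 6 = 17$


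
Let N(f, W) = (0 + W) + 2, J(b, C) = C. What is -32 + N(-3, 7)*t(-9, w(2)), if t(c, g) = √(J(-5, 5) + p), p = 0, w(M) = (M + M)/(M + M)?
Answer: -32 + 9*√5 ≈ -11.875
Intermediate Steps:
w(M) = 1 (w(M) = (2*M)/((2*M)) = (2*M)*(1/(2*M)) = 1)
N(f, W) = 2 + W (N(f, W) = W + 2 = 2 + W)
t(c, g) = √5 (t(c, g) = √(5 + 0) = √5)
-32 + N(-3, 7)*t(-9, w(2)) = -32 + (2 + 7)*√5 = -32 + 9*√5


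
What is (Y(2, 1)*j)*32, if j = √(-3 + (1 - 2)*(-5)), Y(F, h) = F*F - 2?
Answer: 64*√2 ≈ 90.510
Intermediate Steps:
Y(F, h) = -2 + F² (Y(F, h) = F² - 2 = -2 + F²)
j = √2 (j = √(-3 - 1*(-5)) = √(-3 + 5) = √2 ≈ 1.4142)
(Y(2, 1)*j)*32 = ((-2 + 2²)*√2)*32 = ((-2 + 4)*√2)*32 = (2*√2)*32 = 64*√2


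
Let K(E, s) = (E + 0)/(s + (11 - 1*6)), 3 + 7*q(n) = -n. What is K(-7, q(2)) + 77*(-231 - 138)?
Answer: -852439/30 ≈ -28415.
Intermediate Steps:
q(n) = -3/7 - n/7 (q(n) = -3/7 + (-n)/7 = -3/7 - n/7)
K(E, s) = E/(5 + s) (K(E, s) = E/(s + (11 - 6)) = E/(s + 5) = E/(5 + s))
K(-7, q(2)) + 77*(-231 - 138) = -7/(5 + (-3/7 - ⅐*2)) + 77*(-231 - 138) = -7/(5 + (-3/7 - 2/7)) + 77*(-369) = -7/(5 - 5/7) - 28413 = -7/30/7 - 28413 = -7*7/30 - 28413 = -49/30 - 28413 = -852439/30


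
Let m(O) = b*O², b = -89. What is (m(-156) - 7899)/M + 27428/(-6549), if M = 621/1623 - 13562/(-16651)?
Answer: -128243027408861749/70623099651 ≈ -1.8159e+6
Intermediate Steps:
m(O) = -89*O²
M = 10783799/9008191 (M = 621*(1/1623) - 13562*(-1/16651) = 207/541 + 13562/16651 = 10783799/9008191 ≈ 1.1971)
(m(-156) - 7899)/M + 27428/(-6549) = (-89*(-156)² - 7899)/(10783799/9008191) + 27428/(-6549) = (-89*24336 - 7899)*(9008191/10783799) + 27428*(-1/6549) = (-2165904 - 7899)*(9008191/10783799) - 27428/6549 = -2173803*9008191/10783799 - 27428/6549 = -19582032620373/10783799 - 27428/6549 = -128243027408861749/70623099651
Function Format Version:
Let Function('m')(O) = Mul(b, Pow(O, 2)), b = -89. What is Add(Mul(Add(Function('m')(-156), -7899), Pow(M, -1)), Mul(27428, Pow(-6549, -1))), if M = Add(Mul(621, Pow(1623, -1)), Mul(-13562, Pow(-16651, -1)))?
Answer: Rational(-128243027408861749, 70623099651) ≈ -1.8159e+6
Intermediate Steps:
Function('m')(O) = Mul(-89, Pow(O, 2))
M = Rational(10783799, 9008191) (M = Add(Mul(621, Rational(1, 1623)), Mul(-13562, Rational(-1, 16651))) = Add(Rational(207, 541), Rational(13562, 16651)) = Rational(10783799, 9008191) ≈ 1.1971)
Add(Mul(Add(Function('m')(-156), -7899), Pow(M, -1)), Mul(27428, Pow(-6549, -1))) = Add(Mul(Add(Mul(-89, Pow(-156, 2)), -7899), Pow(Rational(10783799, 9008191), -1)), Mul(27428, Pow(-6549, -1))) = Add(Mul(Add(Mul(-89, 24336), -7899), Rational(9008191, 10783799)), Mul(27428, Rational(-1, 6549))) = Add(Mul(Add(-2165904, -7899), Rational(9008191, 10783799)), Rational(-27428, 6549)) = Add(Mul(-2173803, Rational(9008191, 10783799)), Rational(-27428, 6549)) = Add(Rational(-19582032620373, 10783799), Rational(-27428, 6549)) = Rational(-128243027408861749, 70623099651)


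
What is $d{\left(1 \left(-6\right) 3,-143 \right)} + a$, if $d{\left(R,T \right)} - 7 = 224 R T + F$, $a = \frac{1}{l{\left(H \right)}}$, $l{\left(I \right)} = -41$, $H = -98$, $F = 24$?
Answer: $\frac{23640886}{41} \approx 5.7661 \cdot 10^{5}$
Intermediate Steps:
$a = - \frac{1}{41}$ ($a = \frac{1}{-41} = - \frac{1}{41} \approx -0.02439$)
$d{\left(R,T \right)} = 31 + 224 R T$ ($d{\left(R,T \right)} = 7 + \left(224 R T + 24\right) = 7 + \left(24 + 224 R T\right) = 31 + 224 R T$)
$d{\left(1 \left(-6\right) 3,-143 \right)} + a = \left(31 + 224 \cdot 1 \left(-6\right) 3 \left(-143\right)\right) - \frac{1}{41} = \left(31 + 224 \left(\left(-6\right) 3\right) \left(-143\right)\right) - \frac{1}{41} = \left(31 + 224 \left(-18\right) \left(-143\right)\right) - \frac{1}{41} = \left(31 + 576576\right) - \frac{1}{41} = 576607 - \frac{1}{41} = \frac{23640886}{41}$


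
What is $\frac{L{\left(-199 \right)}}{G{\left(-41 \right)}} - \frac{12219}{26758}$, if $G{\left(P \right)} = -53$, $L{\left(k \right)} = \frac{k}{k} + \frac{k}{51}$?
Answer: $- \frac{1709869}{4254522} \approx -0.40189$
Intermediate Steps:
$L{\left(k \right)} = 1 + \frac{k}{51}$ ($L{\left(k \right)} = 1 + k \frac{1}{51} = 1 + \frac{k}{51}$)
$\frac{L{\left(-199 \right)}}{G{\left(-41 \right)}} - \frac{12219}{26758} = \frac{1 + \frac{1}{51} \left(-199\right)}{-53} - \frac{12219}{26758} = \left(1 - \frac{199}{51}\right) \left(- \frac{1}{53}\right) - \frac{12219}{26758} = \left(- \frac{148}{51}\right) \left(- \frac{1}{53}\right) - \frac{12219}{26758} = \frac{148}{2703} - \frac{12219}{26758} = - \frac{1709869}{4254522}$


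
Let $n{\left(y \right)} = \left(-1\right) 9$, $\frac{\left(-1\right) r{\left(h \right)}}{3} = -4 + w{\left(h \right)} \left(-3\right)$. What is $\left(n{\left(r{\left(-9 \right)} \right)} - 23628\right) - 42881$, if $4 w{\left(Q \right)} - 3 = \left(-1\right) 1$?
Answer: $-66518$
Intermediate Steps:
$w{\left(Q \right)} = \frac{1}{2}$ ($w{\left(Q \right)} = \frac{3}{4} + \frac{\left(-1\right) 1}{4} = \frac{3}{4} + \frac{1}{4} \left(-1\right) = \frac{3}{4} - \frac{1}{4} = \frac{1}{2}$)
$r{\left(h \right)} = \frac{33}{2}$ ($r{\left(h \right)} = - 3 \left(-4 + \frac{1}{2} \left(-3\right)\right) = - 3 \left(-4 - \frac{3}{2}\right) = \left(-3\right) \left(- \frac{11}{2}\right) = \frac{33}{2}$)
$n{\left(y \right)} = -9$
$\left(n{\left(r{\left(-9 \right)} \right)} - 23628\right) - 42881 = \left(-9 - 23628\right) - 42881 = -23637 - 42881 = -66518$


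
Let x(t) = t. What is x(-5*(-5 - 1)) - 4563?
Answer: -4533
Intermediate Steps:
x(-5*(-5 - 1)) - 4563 = -5*(-5 - 1) - 4563 = -5*(-6) - 4563 = 30 - 4563 = -4533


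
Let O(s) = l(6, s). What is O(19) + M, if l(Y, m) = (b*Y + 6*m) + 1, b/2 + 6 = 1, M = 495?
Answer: 550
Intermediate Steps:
b = -10 (b = -12 + 2*1 = -12 + 2 = -10)
l(Y, m) = 1 - 10*Y + 6*m (l(Y, m) = (-10*Y + 6*m) + 1 = 1 - 10*Y + 6*m)
O(s) = -59 + 6*s (O(s) = 1 - 10*6 + 6*s = 1 - 60 + 6*s = -59 + 6*s)
O(19) + M = (-59 + 6*19) + 495 = (-59 + 114) + 495 = 55 + 495 = 550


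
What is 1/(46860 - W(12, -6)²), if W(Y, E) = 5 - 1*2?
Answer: 1/46851 ≈ 2.1344e-5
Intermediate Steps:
W(Y, E) = 3 (W(Y, E) = 5 - 2 = 3)
1/(46860 - W(12, -6)²) = 1/(46860 - 1*3²) = 1/(46860 - 1*9) = 1/(46860 - 9) = 1/46851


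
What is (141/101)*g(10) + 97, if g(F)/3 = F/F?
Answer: 10220/101 ≈ 101.19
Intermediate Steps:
g(F) = 3 (g(F) = 3*(F/F) = 3*1 = 3)
(141/101)*g(10) + 97 = (141/101)*3 + 97 = 423/101 + 97 = 10220/101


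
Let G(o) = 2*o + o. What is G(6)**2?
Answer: 324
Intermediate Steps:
G(o) = 3*o
G(6)**2 = (3*6)**2 = 18**2 = 324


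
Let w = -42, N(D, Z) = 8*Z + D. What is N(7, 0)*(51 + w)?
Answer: 63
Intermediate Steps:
N(D, Z) = D + 8*Z
N(7, 0)*(51 + w) = (7 + 8*0)*(51 - 42) = (7 + 0)*9 = 7*9 = 63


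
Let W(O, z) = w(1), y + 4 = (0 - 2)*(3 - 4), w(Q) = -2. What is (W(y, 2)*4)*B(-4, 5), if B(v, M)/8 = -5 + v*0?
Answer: 320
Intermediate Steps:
B(v, M) = -40 (B(v, M) = 8*(-5 + v*0) = 8*(-5 + 0) = 8*(-5) = -40)
y = -2 (y = -4 + (0 - 2)*(3 - 4) = -4 - 2*(-1) = -4 + 2 = -2)
W(O, z) = -2
(W(y, 2)*4)*B(-4, 5) = -2*4*(-40) = -8*(-40) = 320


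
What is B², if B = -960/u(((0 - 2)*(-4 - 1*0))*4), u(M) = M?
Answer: 900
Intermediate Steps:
B = -30 (B = -960*1/(4*(0 - 2)*(-4 - 1*0)) = -960*(-1/(8*(-4 + 0))) = -960/(-2*(-4)*4) = -960/(8*4) = -960/32 = -960*1/32 = -30)
B² = (-30)² = 900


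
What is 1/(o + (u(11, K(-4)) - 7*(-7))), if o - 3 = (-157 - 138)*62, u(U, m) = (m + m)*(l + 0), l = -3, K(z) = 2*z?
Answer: -1/18190 ≈ -5.4975e-5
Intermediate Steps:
u(U, m) = -6*m (u(U, m) = (m + m)*(-3 + 0) = (2*m)*(-3) = -6*m)
o = -18287 (o = 3 + (-157 - 138)*62 = 3 - 295*62 = 3 - 18290 = -18287)
1/(o + (u(11, K(-4)) - 7*(-7))) = 1/(-18287 + (-12*(-4) - 7*(-7))) = 1/(-18287 + (-6*(-8) + 49)) = 1/(-18287 + (48 + 49)) = 1/(-18287 + 97) = 1/(-18190) = -1/18190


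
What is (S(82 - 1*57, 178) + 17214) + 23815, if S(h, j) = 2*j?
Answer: 41385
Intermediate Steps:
(S(82 - 1*57, 178) + 17214) + 23815 = (2*178 + 17214) + 23815 = (356 + 17214) + 23815 = 17570 + 23815 = 41385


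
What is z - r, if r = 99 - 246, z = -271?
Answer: -124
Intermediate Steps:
r = -147
z - r = -271 - 1*(-147) = -271 + 147 = -124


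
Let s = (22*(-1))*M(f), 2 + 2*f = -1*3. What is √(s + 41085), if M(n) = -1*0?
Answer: 3*√4565 ≈ 202.69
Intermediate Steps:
f = -5/2 (f = -1 + (-1*3)/2 = -1 + (½)*(-3) = -1 - 3/2 = -5/2 ≈ -2.5000)
M(n) = 0
s = 0 (s = (22*(-1))*0 = -22*0 = 0)
√(s + 41085) = √(0 + 41085) = √41085 = 3*√4565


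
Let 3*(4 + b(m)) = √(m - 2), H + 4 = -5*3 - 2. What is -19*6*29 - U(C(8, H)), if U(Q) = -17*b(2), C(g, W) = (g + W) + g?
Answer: -3374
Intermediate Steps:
H = -21 (H = -4 + (-5*3 - 2) = -4 + (-15 - 2) = -4 - 17 = -21)
C(g, W) = W + 2*g (C(g, W) = (W + g) + g = W + 2*g)
b(m) = -4 + √(-2 + m)/3 (b(m) = -4 + √(m - 2)/3 = -4 + √(-2 + m)/3)
U(Q) = 68 (U(Q) = -17*(-4 + √(-2 + 2)/3) = -17*(-4 + √0/3) = -17*(-4 + (⅓)*0) = -17*(-4 + 0) = -17*(-4) = 68)
-19*6*29 - U(C(8, H)) = -19*6*29 - 1*68 = -114*29 - 68 = -3306 - 68 = -3374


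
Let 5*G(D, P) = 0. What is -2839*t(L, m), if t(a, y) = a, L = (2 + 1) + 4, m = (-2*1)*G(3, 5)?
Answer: -19873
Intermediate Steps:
G(D, P) = 0 (G(D, P) = (⅕)*0 = 0)
m = 0 (m = -2*1*0 = -2*0 = 0)
L = 7 (L = 3 + 4 = 7)
-2839*t(L, m) = -2839*7 = -19873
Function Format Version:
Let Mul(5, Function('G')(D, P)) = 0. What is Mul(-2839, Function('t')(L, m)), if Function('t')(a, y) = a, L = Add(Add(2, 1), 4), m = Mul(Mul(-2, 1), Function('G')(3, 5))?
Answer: -19873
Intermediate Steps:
Function('G')(D, P) = 0 (Function('G')(D, P) = Mul(Rational(1, 5), 0) = 0)
m = 0 (m = Mul(Mul(-2, 1), 0) = Mul(-2, 0) = 0)
L = 7 (L = Add(3, 4) = 7)
Mul(-2839, Function('t')(L, m)) = Mul(-2839, 7) = -19873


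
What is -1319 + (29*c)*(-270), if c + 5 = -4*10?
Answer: 351031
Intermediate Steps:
c = -45 (c = -5 - 4*10 = -5 - 40 = -45)
-1319 + (29*c)*(-270) = -1319 + (29*(-45))*(-270) = -1319 - 1305*(-270) = -1319 + 352350 = 351031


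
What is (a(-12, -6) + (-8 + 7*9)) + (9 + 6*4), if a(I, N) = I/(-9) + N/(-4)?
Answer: 545/6 ≈ 90.833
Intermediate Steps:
a(I, N) = -N/4 - I/9 (a(I, N) = I*(-⅑) + N*(-¼) = -I/9 - N/4 = -N/4 - I/9)
(a(-12, -6) + (-8 + 7*9)) + (9 + 6*4) = ((-¼*(-6) - ⅑*(-12)) + (-8 + 7*9)) + (9 + 6*4) = ((3/2 + 4/3) + (-8 + 63)) + (9 + 24) = (17/6 + 55) + 33 = 347/6 + 33 = 545/6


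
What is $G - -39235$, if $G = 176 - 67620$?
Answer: $-28209$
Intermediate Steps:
$G = -67444$ ($G = 176 - 67620 = -67444$)
$G - -39235 = -67444 - -39235 = -67444 + 39235 = -28209$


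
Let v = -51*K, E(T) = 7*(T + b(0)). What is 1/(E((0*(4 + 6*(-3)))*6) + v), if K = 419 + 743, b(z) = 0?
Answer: -1/59262 ≈ -1.6874e-5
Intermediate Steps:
K = 1162
E(T) = 7*T (E(T) = 7*(T + 0) = 7*T)
v = -59262 (v = -51*1162 = -59262)
1/(E((0*(4 + 6*(-3)))*6) + v) = 1/(7*((0*(4 + 6*(-3)))*6) - 59262) = 1/(7*((0*(4 - 18))*6) - 59262) = 1/(7*((0*(-14))*6) - 59262) = 1/(7*(0*6) - 59262) = 1/(7*0 - 59262) = 1/(0 - 59262) = 1/(-59262) = -1/59262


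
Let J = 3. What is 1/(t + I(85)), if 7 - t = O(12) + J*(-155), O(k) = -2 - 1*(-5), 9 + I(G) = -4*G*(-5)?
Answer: 1/2160 ≈ 0.00046296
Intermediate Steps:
I(G) = -9 + 20*G (I(G) = -9 - 4*G*(-5) = -9 + 20*G)
O(k) = 3 (O(k) = -2 + 5 = 3)
t = 469 (t = 7 - (3 + 3*(-155)) = 7 - (3 - 465) = 7 - 1*(-462) = 7 + 462 = 469)
1/(t + I(85)) = 1/(469 + (-9 + 20*85)) = 1/(469 + (-9 + 1700)) = 1/(469 + 1691) = 1/2160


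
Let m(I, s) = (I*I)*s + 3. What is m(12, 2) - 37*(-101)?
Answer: 4028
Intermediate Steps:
m(I, s) = 3 + s*I² (m(I, s) = I²*s + 3 = s*I² + 3 = 3 + s*I²)
m(12, 2) - 37*(-101) = (3 + 2*12²) - 37*(-101) = (3 + 2*144) + 3737 = (3 + 288) + 3737 = 291 + 3737 = 4028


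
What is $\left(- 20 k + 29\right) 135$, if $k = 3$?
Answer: $-4185$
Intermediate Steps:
$\left(- 20 k + 29\right) 135 = \left(\left(-20\right) 3 + 29\right) 135 = \left(-60 + 29\right) 135 = \left(-31\right) 135 = -4185$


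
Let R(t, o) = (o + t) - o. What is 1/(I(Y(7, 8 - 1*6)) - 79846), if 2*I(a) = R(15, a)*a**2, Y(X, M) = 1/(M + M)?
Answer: -32/2555057 ≈ -1.2524e-5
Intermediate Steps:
Y(X, M) = 1/(2*M)
R(t, o) = t
I(a) = 15*a**2/2 (I(a) = (15*a**2)/2 = 15*a**2/2)
1/(I(Y(7, 8 - 1*6)) - 79846) = 1/(15*(1/(2*(8 - 1*6)))**2/2 - 79846) = 1/(15*(1/(2*(8 - 6)))**2/2 - 79846) = 1/(15*((1/2)/2)**2/2 - 79846) = 1/(15*((1/2)*(1/2))**2/2 - 79846) = 1/(15*(1/4)**2/2 - 79846) = 1/((15/2)*(1/16) - 79846) = 1/(15/32 - 79846) = 1/(-2555057/32) = -32/2555057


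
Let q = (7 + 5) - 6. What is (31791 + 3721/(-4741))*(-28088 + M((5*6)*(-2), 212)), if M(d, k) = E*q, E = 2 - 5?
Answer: -4236063525460/4741 ≈ -8.9350e+8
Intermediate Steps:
q = 6 (q = 12 - 6 = 6)
E = -3
M(d, k) = -18 (M(d, k) = -3*6 = -18)
(31791 + 3721/(-4741))*(-28088 + M((5*6)*(-2), 212)) = (31791 + 3721/(-4741))*(-28088 - 18) = (31791 + 3721*(-1/4741))*(-28106) = (31791 - 3721/4741)*(-28106) = (150717410/4741)*(-28106) = -4236063525460/4741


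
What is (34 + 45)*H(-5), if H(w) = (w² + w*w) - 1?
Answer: 3871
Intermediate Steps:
H(w) = -1 + 2*w² (H(w) = (w² + w²) - 1 = 2*w² - 1 = -1 + 2*w²)
(34 + 45)*H(-5) = (34 + 45)*(-1 + 2*(-5)²) = 79*(-1 + 2*25) = 79*(-1 + 50) = 79*49 = 3871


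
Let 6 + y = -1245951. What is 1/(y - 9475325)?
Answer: -1/10721282 ≈ -9.3272e-8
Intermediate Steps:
y = -1245957 (y = -6 - 1245951 = -1245957)
1/(y - 9475325) = 1/(-1245957 - 9475325) = 1/(-10721282) = -1/10721282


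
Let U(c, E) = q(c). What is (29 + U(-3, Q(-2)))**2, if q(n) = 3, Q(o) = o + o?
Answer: 1024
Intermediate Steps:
Q(o) = 2*o
U(c, E) = 3
(29 + U(-3, Q(-2)))**2 = (29 + 3)**2 = 32**2 = 1024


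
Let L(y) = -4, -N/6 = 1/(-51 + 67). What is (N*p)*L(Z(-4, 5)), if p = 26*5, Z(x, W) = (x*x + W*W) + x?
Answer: 195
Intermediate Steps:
Z(x, W) = x + W² + x² (Z(x, W) = (x² + W²) + x = (W² + x²) + x = x + W² + x²)
N = -3/8 (N = -6/(-51 + 67) = -6/16 = -6*1/16 = -3/8 ≈ -0.37500)
p = 130
(N*p)*L(Z(-4, 5)) = -3/8*130*(-4) = -195/4*(-4) = 195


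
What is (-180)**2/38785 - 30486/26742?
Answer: -10531957/34572949 ≈ -0.30463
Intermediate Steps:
(-180)**2/38785 - 30486/26742 = 32400*(1/38785) - 30486*1/26742 = 6480/7757 - 5081/4457 = -10531957/34572949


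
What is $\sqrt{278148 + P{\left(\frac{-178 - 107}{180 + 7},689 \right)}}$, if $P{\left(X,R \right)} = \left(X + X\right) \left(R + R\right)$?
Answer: $\frac{6 \sqrt{266102122}}{187} \approx 523.4$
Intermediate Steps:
$P{\left(X,R \right)} = 4 R X$ ($P{\left(X,R \right)} = 2 X 2 R = 4 R X$)
$\sqrt{278148 + P{\left(\frac{-178 - 107}{180 + 7},689 \right)}} = \sqrt{278148 + 4 \cdot 689 \frac{-178 - 107}{180 + 7}} = \sqrt{278148 + 4 \cdot 689 \left(- \frac{285}{187}\right)} = \sqrt{278148 - \frac{785460}{187}} = \sqrt{\frac{51228216}{187}} = \frac{6 \sqrt{266102122}}{187}$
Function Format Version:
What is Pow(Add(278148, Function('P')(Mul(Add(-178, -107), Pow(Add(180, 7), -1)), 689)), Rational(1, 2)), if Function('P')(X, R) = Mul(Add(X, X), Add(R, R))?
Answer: Mul(Rational(6, 187), Pow(266102122, Rational(1, 2))) ≈ 523.40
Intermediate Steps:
Function('P')(X, R) = Mul(4, R, X) (Function('P')(X, R) = Mul(Mul(2, X), Mul(2, R)) = Mul(4, R, X))
Pow(Add(278148, Function('P')(Mul(Add(-178, -107), Pow(Add(180, 7), -1)), 689)), Rational(1, 2)) = Pow(Add(278148, Mul(4, 689, Mul(Add(-178, -107), Pow(Add(180, 7), -1)))), Rational(1, 2)) = Pow(Add(278148, Mul(4, 689, Mul(-285, Pow(187, -1)))), Rational(1, 2)) = Pow(Add(278148, Mul(4, 689, Mul(-285, Rational(1, 187)))), Rational(1, 2)) = Pow(Add(278148, Mul(4, 689, Rational(-285, 187))), Rational(1, 2)) = Pow(Add(278148, Rational(-785460, 187)), Rational(1, 2)) = Pow(Rational(51228216, 187), Rational(1, 2)) = Mul(Rational(6, 187), Pow(266102122, Rational(1, 2)))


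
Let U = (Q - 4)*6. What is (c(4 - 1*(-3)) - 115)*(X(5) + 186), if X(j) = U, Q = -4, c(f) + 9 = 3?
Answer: -16698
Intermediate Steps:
c(f) = -6 (c(f) = -9 + 3 = -6)
U = -48 (U = (-4 - 4)*6 = -8*6 = -48)
X(j) = -48
(c(4 - 1*(-3)) - 115)*(X(5) + 186) = (-6 - 115)*(-48 + 186) = -121*138 = -16698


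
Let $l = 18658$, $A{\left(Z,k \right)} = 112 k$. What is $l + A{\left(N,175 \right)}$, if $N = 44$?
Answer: $38258$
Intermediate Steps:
$l + A{\left(N,175 \right)} = 18658 + 112 \cdot 175 = 18658 + 19600 = 38258$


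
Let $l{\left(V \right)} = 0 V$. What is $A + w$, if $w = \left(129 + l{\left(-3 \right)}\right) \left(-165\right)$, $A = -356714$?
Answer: $-377999$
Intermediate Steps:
$l{\left(V \right)} = 0$
$w = -21285$ ($w = \left(129 + 0\right) \left(-165\right) = 129 \left(-165\right) = -21285$)
$A + w = -356714 - 21285 = -377999$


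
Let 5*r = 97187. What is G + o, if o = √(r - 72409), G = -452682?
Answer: -452682 + I*√1324290/5 ≈ -4.5268e+5 + 230.16*I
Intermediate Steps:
r = 97187/5 (r = (⅕)*97187 = 97187/5 ≈ 19437.)
o = I*√1324290/5 (o = √(97187/5 - 72409) = √(-264858/5) = I*√1324290/5 ≈ 230.16*I)
G + o = -452682 + I*√1324290/5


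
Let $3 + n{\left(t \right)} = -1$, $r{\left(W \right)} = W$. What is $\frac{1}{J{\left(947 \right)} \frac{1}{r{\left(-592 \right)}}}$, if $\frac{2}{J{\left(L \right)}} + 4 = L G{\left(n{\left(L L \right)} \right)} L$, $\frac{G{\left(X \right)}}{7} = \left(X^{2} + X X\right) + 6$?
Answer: $-70611152240$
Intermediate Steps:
$n{\left(t \right)} = -4$ ($n{\left(t \right)} = -3 - 1 = -4$)
$G{\left(X \right)} = 42 + 14 X^{2}$ ($G{\left(X \right)} = 7 \left(\left(X^{2} + X X\right) + 6\right) = 7 \left(\left(X^{2} + X^{2}\right) + 6\right) = 7 \left(2 X^{2} + 6\right) = 7 \left(6 + 2 X^{2}\right) = 42 + 14 X^{2}$)
$J{\left(L \right)} = \frac{2}{-4 + 266 L^{2}}$ ($J{\left(L \right)} = \frac{2}{-4 + L \left(42 + 14 \left(-4\right)^{2}\right) L} = \frac{2}{-4 + L \left(42 + 14 \cdot 16\right) L} = \frac{2}{-4 + L \left(42 + 224\right) L} = \frac{2}{-4 + L 266 L} = \frac{2}{-4 + 266 L L} = \frac{2}{-4 + 266 L^{2}}$)
$\frac{1}{J{\left(947 \right)} \frac{1}{r{\left(-592 \right)}}} = \frac{1}{\frac{1}{-2 + 133 \cdot 947^{2}} \frac{1}{-592}} = \frac{1}{\frac{1}{-2 + 133 \cdot 896809} \left(- \frac{1}{592}\right)} = \frac{1}{\frac{1}{-2 + 119275597} \left(- \frac{1}{592}\right)} = \frac{1}{\frac{1}{119275595} \left(- \frac{1}{592}\right)} = \frac{1}{- \frac{1}{70611152240}} = -70611152240$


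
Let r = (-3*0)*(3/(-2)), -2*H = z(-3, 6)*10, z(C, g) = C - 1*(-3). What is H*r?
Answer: 0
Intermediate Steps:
z(C, g) = 3 + C (z(C, g) = C + 3 = 3 + C)
H = 0 (H = -(3 - 3)*10/2 = -0*10 = -½*0 = 0)
r = 0 (r = 0*(3*(-½)) = 0*(-3/2) = 0)
H*r = 0*0 = 0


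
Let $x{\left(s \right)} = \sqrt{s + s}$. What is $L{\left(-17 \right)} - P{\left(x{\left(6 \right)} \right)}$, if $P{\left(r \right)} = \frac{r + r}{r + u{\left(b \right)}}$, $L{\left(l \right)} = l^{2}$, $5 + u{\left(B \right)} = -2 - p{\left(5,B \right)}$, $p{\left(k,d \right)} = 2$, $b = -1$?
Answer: $\frac{6655}{23} + \frac{12 \sqrt{3}}{23} \approx 290.25$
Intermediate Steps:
$x{\left(s \right)} = \sqrt{2} \sqrt{s}$ ($x{\left(s \right)} = \sqrt{2 s} = \sqrt{2} \sqrt{s}$)
$u{\left(B \right)} = -9$ ($u{\left(B \right)} = -5 - 4 = -9$)
$P{\left(r \right)} = \frac{2 r}{-9 + r}$ ($P{\left(r \right)} = \frac{r + r}{r - 9} = \frac{2 r}{-9 + r}$)
$L{\left(-17 \right)} - P{\left(x{\left(6 \right)} \right)} = \left(-17\right)^{2} - \frac{2 \sqrt{2} \sqrt{6}}{-9 + \sqrt{2} \sqrt{6}} = 289 - \frac{2 \cdot 2 \sqrt{3}}{-9 + 2 \sqrt{3}} = 289 - \frac{4 \sqrt{3}}{-9 + 2 \sqrt{3}}$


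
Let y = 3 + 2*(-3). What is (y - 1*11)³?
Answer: -2744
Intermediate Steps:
y = -3 (y = 3 - 6 = -3)
(y - 1*11)³ = (-3 - 1*11)³ = (-3 - 11)³ = (-14)³ = -2744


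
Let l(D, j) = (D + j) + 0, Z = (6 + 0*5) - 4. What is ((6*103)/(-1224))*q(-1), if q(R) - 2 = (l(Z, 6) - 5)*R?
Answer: 103/204 ≈ 0.50490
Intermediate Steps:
Z = 2 (Z = (6 + 0) - 4 = 6 - 4 = 2)
l(D, j) = D + j
q(R) = 2 + 3*R (q(R) = 2 + ((2 + 6) - 5)*R = 2 + (8 - 5)*R = 2 + 3*R)
((6*103)/(-1224))*q(-1) = ((6*103)/(-1224))*(2 + 3*(-1)) = (618*(-1/1224))*(2 - 3) = -103/204*(-1) = 103/204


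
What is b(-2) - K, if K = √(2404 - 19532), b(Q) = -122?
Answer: -122 - 2*I*√4282 ≈ -122.0 - 130.87*I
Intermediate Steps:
K = 2*I*√4282 (K = √(-17128) = 2*I*√4282 ≈ 130.87*I)
b(-2) - K = -122 - 2*I*√4282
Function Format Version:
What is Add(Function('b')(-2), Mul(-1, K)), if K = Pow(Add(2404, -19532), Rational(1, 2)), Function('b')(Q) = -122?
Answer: Add(-122, Mul(-2, I, Pow(4282, Rational(1, 2)))) ≈ Add(-122.00, Mul(-130.87, I))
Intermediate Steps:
K = Mul(2, I, Pow(4282, Rational(1, 2))) (K = Pow(-17128, Rational(1, 2)) = Mul(2, I, Pow(4282, Rational(1, 2))) ≈ Mul(130.87, I))
Add(Function('b')(-2), Mul(-1, K)) = Add(-122, Mul(-1, Mul(2, I, Pow(4282, Rational(1, 2))))) = Add(-122, Mul(-2, I, Pow(4282, Rational(1, 2))))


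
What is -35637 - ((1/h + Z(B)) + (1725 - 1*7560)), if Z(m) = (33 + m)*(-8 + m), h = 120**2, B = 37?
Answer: -458380801/14400 ≈ -31832.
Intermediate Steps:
h = 14400
Z(m) = (-8 + m)*(33 + m)
-35637 - ((1/h + Z(B)) + (1725 - 1*7560)) = -35637 - ((1/14400 + (-264 + 37**2 + 25*37)) + (1725 - 1*7560)) = -35637 - ((1/14400 + (-264 + 1369 + 925)) + (1725 - 7560)) = -35637 - ((1/14400 + 2030) - 5835) = -35637 - (29232001/14400 - 5835) = -35637 - 1*(-54791999/14400) = -35637 + 54791999/14400 = -458380801/14400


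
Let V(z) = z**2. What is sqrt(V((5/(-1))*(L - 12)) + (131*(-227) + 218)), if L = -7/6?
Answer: I*sqrt(906659)/6 ≈ 158.7*I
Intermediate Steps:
L = -7/6 (L = -7*1/6 = -7/6 ≈ -1.1667)
sqrt(V((5/(-1))*(L - 12)) + (131*(-227) + 218)) = sqrt(((5/(-1))*(-7/6 - 12))**2 + (131*(-227) + 218)) = sqrt(((5*(-1))*(-79/6))**2 + (-29737 + 218)) = sqrt((-5*(-79/6))**2 - 29519) = sqrt((395/6)**2 - 29519) = sqrt(156025/36 - 29519) = sqrt(-906659/36) = I*sqrt(906659)/6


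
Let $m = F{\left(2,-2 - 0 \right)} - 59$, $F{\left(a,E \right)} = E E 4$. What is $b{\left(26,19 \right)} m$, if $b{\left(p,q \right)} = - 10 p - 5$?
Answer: $11395$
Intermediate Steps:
$F{\left(a,E \right)} = 4 E^{2}$ ($F{\left(a,E \right)} = E^{2} \cdot 4 = 4 E^{2}$)
$b{\left(p,q \right)} = -5 - 10 p$
$m = -43$ ($m = 4 \left(-2 - 0\right)^{2} - 59 = 4 \left(-2 + 0\right)^{2} - 59 = 4 \left(-2\right)^{2} - 59 = 4 \cdot 4 - 59 = 16 - 59 = -43$)
$b{\left(26,19 \right)} m = \left(-5 - 260\right) \left(-43\right) = \left(-265\right) \left(-43\right) = 11395$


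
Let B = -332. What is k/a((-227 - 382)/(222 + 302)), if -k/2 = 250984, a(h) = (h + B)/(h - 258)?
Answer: -68167756368/174577 ≈ -3.9047e+5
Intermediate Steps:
a(h) = (-332 + h)/(-258 + h) (a(h) = (h - 332)/(h - 258) = (-332 + h)/(-258 + h))
k = -501968 (k = -2*250984 = -501968)
k/a((-227 - 382)/(222 + 302)) = -501968*(-258 + (-227 - 382)/(222 + 302))/(-332 + (-227 - 382)/(222 + 302)) = -501968*(-258 - 609/524)/(-332 - 609/524) = -501968/(-174577/524/(-135801/524)) = -501968/((-524/135801*(-174577/524))) = -501968/174577/135801 = -501968*135801/174577 = -68167756368/174577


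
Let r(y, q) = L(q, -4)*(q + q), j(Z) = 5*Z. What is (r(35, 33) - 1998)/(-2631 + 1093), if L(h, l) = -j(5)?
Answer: 1824/769 ≈ 2.3719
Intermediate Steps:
L(h, l) = -25 (L(h, l) = -5*5 = -1*25 = -25)
r(y, q) = -50*q (r(y, q) = -25*(q + q) = -50*q)
(r(35, 33) - 1998)/(-2631 + 1093) = (-50*33 - 1998)/(-2631 + 1093) = (-1650 - 1998)/(-1538) = -3648*(-1/1538) = 1824/769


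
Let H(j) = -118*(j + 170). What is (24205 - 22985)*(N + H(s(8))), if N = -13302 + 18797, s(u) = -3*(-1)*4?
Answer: -19496820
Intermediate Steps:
s(u) = 12 (s(u) = 3*4 = 12)
H(j) = -20060 - 118*j (H(j) = -118*(170 + j) = -20060 - 118*j)
N = 5495
(24205 - 22985)*(N + H(s(8))) = (24205 - 22985)*(5495 + (-20060 - 118*12)) = 1220*(5495 + (-20060 - 1416)) = 1220*(5495 - 21476) = 1220*(-15981) = -19496820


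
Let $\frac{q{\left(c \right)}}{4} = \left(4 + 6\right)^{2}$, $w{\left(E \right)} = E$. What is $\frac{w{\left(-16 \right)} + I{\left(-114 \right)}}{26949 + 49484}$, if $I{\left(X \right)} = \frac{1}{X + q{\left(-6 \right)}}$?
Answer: $- \frac{75}{358358} \approx -0.00020929$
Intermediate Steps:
$q{\left(c \right)} = 400$ ($q{\left(c \right)} = 4 \left(4 + 6\right)^{2} = 4 \cdot 10^{2} = 4 \cdot 100 = 400$)
$I{\left(X \right)} = \frac{1}{400 + X}$ ($I{\left(X \right)} = \frac{1}{X + 400} = \frac{1}{400 + X}$)
$\frac{w{\left(-16 \right)} + I{\left(-114 \right)}}{26949 + 49484} = \frac{-16 + \frac{1}{400 - 114}}{26949 + 49484} = \frac{-16 + \frac{1}{286}}{76433} = \left(-16 + \frac{1}{286}\right) \frac{1}{76433} = \left(- \frac{4575}{286}\right) \frac{1}{76433} = - \frac{75}{358358}$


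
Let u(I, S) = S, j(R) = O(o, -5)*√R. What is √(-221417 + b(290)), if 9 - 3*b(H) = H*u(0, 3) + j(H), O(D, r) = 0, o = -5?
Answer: 2*I*√55426 ≈ 470.85*I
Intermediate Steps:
j(R) = 0 (j(R) = 0*√R = 0)
b(H) = 3 - H (b(H) = 3 - (H*3 + 0)/3 = 3 - (3*H + 0)/3 = 3 - H)
√(-221417 + b(290)) = √(-221417 + (3 - 1*290)) = √(-221417 + (3 - 290)) = √(-221417 - 287) = √(-221704) = 2*I*√55426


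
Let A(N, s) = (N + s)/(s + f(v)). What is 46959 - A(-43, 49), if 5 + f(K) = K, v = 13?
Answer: 892219/19 ≈ 46959.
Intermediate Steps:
f(K) = -5 + K
A(N, s) = (N + s)/(8 + s) (A(N, s) = (N + s)/(s + (-5 + 13)) = (N + s)/(s + 8) = (N + s)/(8 + s))
46959 - A(-43, 49) = 46959 - (-43 + 49)/(8 + 49) = 46959 - 6/57 = 46959 - 1*2/19 = 46959 - 2/19 = 892219/19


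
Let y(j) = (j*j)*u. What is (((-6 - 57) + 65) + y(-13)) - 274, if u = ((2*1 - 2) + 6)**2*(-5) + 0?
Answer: -30692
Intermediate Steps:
u = -180 (u = ((2 - 2) + 6)**2*(-5) + 0 = (0 + 6)**2*(-5) + 0 = 6**2*(-5) + 0 = 36*(-5) + 0 = -180 + 0 = -180)
y(j) = -180*j**2 (y(j) = (j*j)*(-180) = j**2*(-180) = -180*j**2)
(((-6 - 57) + 65) + y(-13)) - 274 = (((-6 - 57) + 65) - 180*(-13)**2) - 274 = ((-63 + 65) - 180*169) - 274 = (2 - 30420) - 274 = -30418 - 274 = -30692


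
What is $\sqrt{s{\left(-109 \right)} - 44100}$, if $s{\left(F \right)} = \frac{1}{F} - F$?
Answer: $\frac{6 i \sqrt{14518255}}{109} \approx 209.74 i$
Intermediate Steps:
$\sqrt{s{\left(-109 \right)} - 44100} = \sqrt{\left(\frac{1}{-109} - -109\right) - 44100} = \sqrt{\left(- \frac{1}{109} + 109\right) - 44100} = \sqrt{\frac{11880}{109} - 44100} = \sqrt{- \frac{4795020}{109}} = \frac{6 i \sqrt{14518255}}{109}$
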